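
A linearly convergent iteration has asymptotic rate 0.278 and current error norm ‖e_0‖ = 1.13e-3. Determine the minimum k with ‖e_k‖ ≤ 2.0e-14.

After k steps, ‖e_k‖ ≈ 1.13e-3·0.278^k.
Need 0.278^k ≤ 2.0e-14/1.13e-3 = 1.76991e-11.
k ≥ ln(1.76991e-11)/ln(0.278) = -24.7575/-1.28013 = 19.340.
Smallest integer k = 20.

20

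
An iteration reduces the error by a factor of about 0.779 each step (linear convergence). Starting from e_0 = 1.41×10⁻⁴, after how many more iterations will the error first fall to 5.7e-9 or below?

After k steps, e_k ≈ 1.41×10⁻⁴·0.779^k.
Need 0.779^k ≤ 5.7e-9/1.41×10⁻⁴ = 4.04255e-05.
k ≥ ln(4.04255e-05)/ln(0.779) = -10.1160/-0.24974 = 40.506.
Smallest integer k = 41.

41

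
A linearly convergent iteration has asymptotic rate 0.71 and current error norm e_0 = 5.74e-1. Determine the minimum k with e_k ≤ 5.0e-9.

After k steps, e_k ≈ 5.74e-1·0.71^k.
Need 0.71^k ≤ 5.0e-9/5.74e-1 = 8.7108e-09.
k ≥ ln(8.7108e-09)/ln(0.71) = -18.5587/-0.34249 = 54.188.
Smallest integer k = 55.

55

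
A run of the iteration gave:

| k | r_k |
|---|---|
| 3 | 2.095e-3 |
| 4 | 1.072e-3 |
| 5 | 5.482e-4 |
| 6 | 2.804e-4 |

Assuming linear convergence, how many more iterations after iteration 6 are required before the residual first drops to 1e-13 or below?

33

Rate ρ ≈ r_6/r_5 = 2.804e-4/5.482e-4 = 0.5115.
After j more steps, r_{6+j} ≈ 2.804e-4·ρ^j; need ρ^j ≤ 1e-13/2.804e-4 = 3.56633e-10.
j ≥ ln(3.56633e-10)/ln(0.5115) = -21.7543/-0.67041 = 32.449.
So 33 more iterations are needed.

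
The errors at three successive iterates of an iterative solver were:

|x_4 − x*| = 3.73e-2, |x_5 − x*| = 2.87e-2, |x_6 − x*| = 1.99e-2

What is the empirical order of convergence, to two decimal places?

p ≈ ln(|x_6 − x*|/|x_5 − x*|) / ln(|x_5 − x*|/|x_4 − x*|)
  = ln(1.99e-2/2.87e-2) / ln(2.87e-2/3.73e-2)
  = ln(0.69338) / ln(0.769437)
  = -0.36618 / -0.26210 ≈ 1.39710

1.40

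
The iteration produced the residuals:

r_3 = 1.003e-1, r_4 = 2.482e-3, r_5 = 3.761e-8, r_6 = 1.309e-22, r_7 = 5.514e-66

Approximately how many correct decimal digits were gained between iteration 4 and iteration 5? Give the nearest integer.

Digits gained ≈ log₁₀(r_4/r_5) = log₁₀(2.482e-3/3.761e-8) = log₁₀(65993.1) ≈ 4.819.

5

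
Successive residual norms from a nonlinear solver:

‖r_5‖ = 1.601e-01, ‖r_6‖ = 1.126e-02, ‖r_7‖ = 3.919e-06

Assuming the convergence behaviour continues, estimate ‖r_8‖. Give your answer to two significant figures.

First estimate the order: p ≈ ln(‖r_7‖/‖r_6‖) / ln(‖r_6‖/‖r_5‖) = ln(3.919e-06/1.126e-02)/ln(1.126e-02/1.601e-01) = ln(0.000348046)/ln(0.070331) ≈ 2.9998.
Then ‖r_8‖ ≈ ‖r_7‖·(‖r_7‖/‖r_6‖)^p = 3.919e-06·(0.000348046)^2.9998 = 3.919e-06·4.22281e-11 ≈ 1.655e-16.

1.7e-16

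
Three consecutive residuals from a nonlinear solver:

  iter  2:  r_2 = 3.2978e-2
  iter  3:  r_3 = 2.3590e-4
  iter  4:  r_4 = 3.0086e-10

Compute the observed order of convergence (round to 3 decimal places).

p ≈ ln(r_4/r_3) / ln(r_3/r_2)
  = ln(3.0086e-10/2.3590e-4) / ln(2.3590e-4/3.2978e-2)
  = ln(1.27537e-06) / ln(0.00715325)
  = -13.572274 / -4.940188 ≈ 2.747319

2.747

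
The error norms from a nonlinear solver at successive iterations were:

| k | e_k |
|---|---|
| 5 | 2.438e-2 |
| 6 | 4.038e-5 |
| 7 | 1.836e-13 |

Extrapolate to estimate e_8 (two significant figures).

First estimate the order: p ≈ ln(e_7/e_6) / ln(e_6/e_5) = ln(1.836e-13/4.038e-5)/ln(4.038e-5/2.438e-2) = ln(4.54681e-09)/ln(0.00165628) ≈ 2.9999.
Then e_8 ≈ e_7·(e_7/e_6)^p = 1.836e-13·(4.54681e-09)^2.9999 = 1.836e-13·9.41791e-26 ≈ 1.729e-38.

1.7e-38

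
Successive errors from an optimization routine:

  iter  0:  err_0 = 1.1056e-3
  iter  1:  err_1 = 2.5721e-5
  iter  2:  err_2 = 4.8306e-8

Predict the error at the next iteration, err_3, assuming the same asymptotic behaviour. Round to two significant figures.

1.4e-12

First estimate the order: p ≈ ln(err_2/err_1) / ln(err_1/err_0) = ln(4.8306e-8/2.5721e-5)/ln(2.5721e-5/1.1056e-3) = ln(0.00187808)/ln(0.0232643) ≈ 1.6692.
Then err_3 ≈ err_2·(err_2/err_1)^p = 4.8306e-8·(0.00187808)^1.6692 = 4.8306e-8·2.81374e-05 ≈ 1.359e-12.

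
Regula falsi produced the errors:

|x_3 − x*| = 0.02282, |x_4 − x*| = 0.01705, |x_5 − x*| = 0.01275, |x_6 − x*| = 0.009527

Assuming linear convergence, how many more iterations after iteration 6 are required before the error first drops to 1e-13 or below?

87

Rate ρ ≈ |x_6 − x*|/|x_5 − x*| = 0.009527/0.01275 = 0.7472.
After j more steps, |x_{6+j} − x*| ≈ 0.009527·ρ^j; need ρ^j ≤ 1e-13/0.009527 = 1.04965e-11.
j ≥ ln(1.04965e-11)/ln(0.7472) = -25.2800/-0.29142 = 86.748.
So 87 more iterations are needed.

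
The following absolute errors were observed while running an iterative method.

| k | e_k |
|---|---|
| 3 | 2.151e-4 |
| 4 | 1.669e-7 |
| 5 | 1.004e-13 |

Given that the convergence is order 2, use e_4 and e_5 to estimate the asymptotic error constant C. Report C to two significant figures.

3.6

C ≈ e_5 / e_4^2
  = 1.004e-13 / (1.669e-7)^2
  = 1.004e-13 / 2.78556e-14 ≈ 3.6043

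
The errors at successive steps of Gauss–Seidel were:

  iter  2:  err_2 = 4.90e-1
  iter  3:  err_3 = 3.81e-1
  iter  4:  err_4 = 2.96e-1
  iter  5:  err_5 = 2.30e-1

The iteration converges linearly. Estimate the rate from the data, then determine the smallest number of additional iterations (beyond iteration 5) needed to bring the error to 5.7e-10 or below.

79

Rate ρ ≈ err_5/err_4 = 2.30e-1/2.96e-1 = 0.7770.
After j more steps, err_{5+j} ≈ 2.30e-1·ρ^j; need ρ^j ≤ 5.7e-10/2.30e-1 = 2.47826e-09.
j ≥ ln(2.47826e-09)/ln(0.7770) = -19.8157/-0.25231 = 78.537.
So 79 more iterations are needed.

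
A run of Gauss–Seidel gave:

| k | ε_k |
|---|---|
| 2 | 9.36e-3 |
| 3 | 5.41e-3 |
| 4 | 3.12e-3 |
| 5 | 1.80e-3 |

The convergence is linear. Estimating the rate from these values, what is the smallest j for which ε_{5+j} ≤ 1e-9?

27

Rate ρ ≈ ε_5/ε_4 = 1.80e-3/3.12e-3 = 0.5769.
After j more steps, ε_{5+j} ≈ 1.80e-3·ρ^j; need ρ^j ≤ 1e-9/1.80e-3 = 5.55556e-07.
j ≥ ln(5.55556e-07)/ln(0.5769) = -14.4033/-0.55009 = 26.184.
So 27 more iterations are needed.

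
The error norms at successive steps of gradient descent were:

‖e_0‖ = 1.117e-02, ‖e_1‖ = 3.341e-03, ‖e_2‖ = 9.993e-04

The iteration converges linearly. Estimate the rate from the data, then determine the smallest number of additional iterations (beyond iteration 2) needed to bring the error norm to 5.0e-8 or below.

9

Rate ρ ≈ ‖e_2‖/‖e_1‖ = 9.993e-04/3.341e-03 = 0.2991.
After j more steps, ‖e_{2+j}‖ ≈ 9.993e-04·ρ^j; need ρ^j ≤ 5.0e-8/9.993e-04 = 5.0035e-05.
j ≥ ln(5.0035e-05)/ln(0.2991) = -9.9028/-1.20698 = 8.205.
So 9 more iterations are needed.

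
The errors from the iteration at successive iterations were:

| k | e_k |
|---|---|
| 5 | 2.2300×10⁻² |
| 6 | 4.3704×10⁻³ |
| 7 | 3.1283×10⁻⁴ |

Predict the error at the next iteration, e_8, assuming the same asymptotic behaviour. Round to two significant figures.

First estimate the order: p ≈ ln(e_7/e_6) / ln(e_6/e_5) = ln(3.1283×10⁻⁴/4.3704×10⁻³)/ln(4.3704×10⁻³/2.2300×10⁻²) = ln(0.0715793)/ln(0.195982) ≈ 1.6180.
Then e_8 ≈ e_7·(e_7/e_6)^p = 3.1283×10⁻⁴·(0.0715793)^1.6180 = 3.1283×10⁻⁴·0.0140296 ≈ 4.389e-06.

4.4e-6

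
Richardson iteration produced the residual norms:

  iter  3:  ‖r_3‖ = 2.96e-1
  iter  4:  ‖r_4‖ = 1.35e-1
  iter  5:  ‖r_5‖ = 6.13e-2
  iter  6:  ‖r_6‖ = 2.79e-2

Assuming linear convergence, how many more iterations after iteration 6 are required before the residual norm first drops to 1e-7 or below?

Rate ρ ≈ ‖r_6‖/‖r_5‖ = 2.79e-2/6.13e-2 = 0.4551.
After j more steps, ‖r_{6+j}‖ ≈ 2.79e-2·ρ^j; need ρ^j ≤ 1e-7/2.79e-2 = 3.58423e-06.
j ≥ ln(3.58423e-06)/ln(0.4551) = -12.5390/-0.78724 = 15.928.
So 16 more iterations are needed.

16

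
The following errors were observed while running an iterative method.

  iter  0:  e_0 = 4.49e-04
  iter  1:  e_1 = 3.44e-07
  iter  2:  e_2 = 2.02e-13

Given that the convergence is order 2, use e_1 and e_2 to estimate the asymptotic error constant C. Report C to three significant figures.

1.71

C ≈ e_2 / e_1^2
  = 2.02e-13 / (3.44e-07)^2
  = 2.02e-13 / 1.18336e-13 ≈ 1.707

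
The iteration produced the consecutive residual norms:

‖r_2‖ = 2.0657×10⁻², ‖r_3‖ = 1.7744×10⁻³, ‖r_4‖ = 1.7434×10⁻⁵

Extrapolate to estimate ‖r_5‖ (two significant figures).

2.9e-9

First estimate the order: p ≈ ln(‖r_4‖/‖r_3‖) / ln(‖r_3‖/‖r_2‖) = ln(1.7434×10⁻⁵/1.7744×10⁻³)/ln(1.7744×10⁻³/2.0657×10⁻²) = ln(0.00982529)/ln(0.0858982) ≈ 1.8833.
Then ‖r_5‖ ≈ ‖r_4‖·(‖r_4‖/‖r_3‖)^p = 1.7434×10⁻⁵·(0.00982529)^1.8833 = 1.7434×10⁻⁵·0.000165571 ≈ 2.887e-09.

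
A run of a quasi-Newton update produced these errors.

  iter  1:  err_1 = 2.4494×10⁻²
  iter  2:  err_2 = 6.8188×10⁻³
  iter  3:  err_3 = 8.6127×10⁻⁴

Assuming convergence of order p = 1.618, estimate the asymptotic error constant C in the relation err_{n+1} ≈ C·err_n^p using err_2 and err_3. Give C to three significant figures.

2.76

C ≈ err_3 / err_2^1.618
  = 8.6127×10⁻⁴ / (6.8188×10⁻³)^1.618
  = 8.6127×10⁻⁴ / 0.000312564 ≈ 2.7555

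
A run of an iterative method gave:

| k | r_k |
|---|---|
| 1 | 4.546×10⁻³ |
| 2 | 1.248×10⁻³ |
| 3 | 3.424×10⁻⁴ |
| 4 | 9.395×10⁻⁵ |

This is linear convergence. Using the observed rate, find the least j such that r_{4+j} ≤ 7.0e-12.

13

Rate ρ ≈ r_4/r_3 = 9.395×10⁻⁵/3.424×10⁻⁴ = 0.2744.
After j more steps, r_{4+j} ≈ 9.395×10⁻⁵·ρ^j; need ρ^j ≤ 7.0e-12/9.395×10⁻⁵ = 7.45077e-08.
j ≥ ln(7.45077e-08)/ln(0.2744) = -16.4124/-1.29317 = 12.692.
So 13 more iterations are needed.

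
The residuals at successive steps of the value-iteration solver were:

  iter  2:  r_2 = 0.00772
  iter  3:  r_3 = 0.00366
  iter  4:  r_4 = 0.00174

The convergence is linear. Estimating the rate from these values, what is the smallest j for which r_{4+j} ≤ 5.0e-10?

21

Rate ρ ≈ r_4/r_3 = 0.00174/0.00366 = 0.4754.
After j more steps, r_{4+j} ≈ 0.00174·ρ^j; need ρ^j ≤ 5.0e-10/0.00174 = 2.87356e-07.
j ≥ ln(2.87356e-07)/ln(0.4754) = -15.0625/-0.74360 = 20.256.
So 21 more iterations are needed.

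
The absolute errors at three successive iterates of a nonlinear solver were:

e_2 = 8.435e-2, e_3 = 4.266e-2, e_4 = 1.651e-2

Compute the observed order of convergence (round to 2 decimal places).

1.39

p ≈ ln(e_4/e_3) / ln(e_3/e_2)
  = ln(1.651e-2/4.266e-2) / ln(4.266e-2/8.435e-2)
  = ln(0.387014) / ln(0.50575)
  = -0.94929 / -0.68171 ≈ 1.39251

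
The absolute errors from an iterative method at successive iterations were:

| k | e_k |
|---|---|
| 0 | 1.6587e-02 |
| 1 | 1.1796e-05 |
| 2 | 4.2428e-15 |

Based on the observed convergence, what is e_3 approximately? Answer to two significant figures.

2.0e-43

First estimate the order: p ≈ ln(e_2/e_1) / ln(e_1/e_0) = ln(4.2428e-15/1.1796e-05)/ln(1.1796e-05/1.6587e-02) = ln(3.59681e-10)/ln(0.000711159) ≈ 3.0000.
Then e_3 ≈ e_2·(e_2/e_1)^p = 4.2428e-15·(3.59681e-10)^3.0000 = 4.2428e-15·4.65321e-29 ≈ 1.974e-43.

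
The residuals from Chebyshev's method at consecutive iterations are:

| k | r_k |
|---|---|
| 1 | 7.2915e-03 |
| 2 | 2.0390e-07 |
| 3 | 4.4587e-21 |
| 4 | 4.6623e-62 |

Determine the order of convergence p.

3

Consecutive ratios: r_4/r_3 = 4.6623e-62/4.4587e-21 = 1.04566e-41, r_3/r_2 = 4.4587e-21/2.0390e-07 = 2.18671e-14.
p ≈ ln(1.04566e-41)/ln(2.18671e-14) = -94.3613/-31.4538 ≈ 3.00.
So the convergence is cubic (order 3).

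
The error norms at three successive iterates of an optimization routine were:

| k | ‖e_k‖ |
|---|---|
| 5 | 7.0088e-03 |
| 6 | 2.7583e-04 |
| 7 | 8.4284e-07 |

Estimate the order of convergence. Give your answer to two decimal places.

1.79

p ≈ ln(‖e_7‖/‖e_6‖) / ln(‖e_6‖/‖e_5‖)
  = ln(8.4284e-07/2.7583e-04) / ln(2.7583e-04/7.0088e-03)
  = ln(0.00305565) / ln(0.0393548)
  = -5.79076 / -3.23514 ≈ 1.78996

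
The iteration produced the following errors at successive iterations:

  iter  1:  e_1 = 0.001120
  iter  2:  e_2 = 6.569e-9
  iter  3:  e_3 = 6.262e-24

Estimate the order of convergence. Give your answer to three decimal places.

p ≈ ln(e_3/e_2) / ln(e_2/e_1)
  = ln(6.262e-24/6.569e-9) / ln(6.569e-9/0.001120)
  = ln(9.53265e-16) / ln(5.86518e-06)
  = -34.586639 / -12.046477 ≈ 2.871100

2.871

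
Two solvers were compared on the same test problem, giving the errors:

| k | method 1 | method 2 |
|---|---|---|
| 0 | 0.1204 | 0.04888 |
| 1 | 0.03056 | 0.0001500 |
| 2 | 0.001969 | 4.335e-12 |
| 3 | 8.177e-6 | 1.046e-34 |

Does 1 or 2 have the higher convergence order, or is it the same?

Method 1: p ≈ ln(8.177e-6/0.001969)/ln(0.001969/0.03056) ≈ 2.00.
Method 2: p ≈ ln(1.046e-34/4.335e-12)/ln(4.335e-12/0.0001500) ≈ 3.00.
Method 2 has the higher order (≈3.0 vs ≈2.0).

2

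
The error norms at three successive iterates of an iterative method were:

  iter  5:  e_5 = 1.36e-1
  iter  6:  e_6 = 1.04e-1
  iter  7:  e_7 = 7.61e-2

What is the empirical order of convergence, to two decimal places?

1.16

p ≈ ln(e_7/e_6) / ln(e_6/e_5)
  = ln(7.61e-2/1.04e-1) / ln(1.04e-1/1.36e-1)
  = ln(0.731731) / ln(0.764706)
  = -0.31234 / -0.26826 ≈ 1.16432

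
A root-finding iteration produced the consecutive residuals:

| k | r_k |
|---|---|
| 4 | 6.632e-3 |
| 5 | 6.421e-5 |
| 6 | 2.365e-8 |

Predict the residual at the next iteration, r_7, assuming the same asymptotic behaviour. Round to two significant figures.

First estimate the order: p ≈ ln(r_6/r_5) / ln(r_5/r_4) = ln(2.365e-8/6.421e-5)/ln(6.421e-5/6.632e-3) = ln(0.000368323)/ln(0.00968185) ≈ 1.7049.
Then r_7 ≈ r_6·(r_6/r_5)^p = 2.365e-8·(0.000368323)^1.7049 = 2.365e-8·1.39883e-06 ≈ 3.308e-14.

3.3e-14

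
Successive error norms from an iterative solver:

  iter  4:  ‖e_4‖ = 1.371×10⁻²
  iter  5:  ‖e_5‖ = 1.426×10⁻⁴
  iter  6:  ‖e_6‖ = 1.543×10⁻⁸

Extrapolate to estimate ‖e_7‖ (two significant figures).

1.8e-16

First estimate the order: p ≈ ln(‖e_6‖/‖e_5‖) / ln(‖e_5‖/‖e_4‖) = ln(1.543×10⁻⁸/1.426×10⁻⁴)/ln(1.426×10⁻⁴/1.371×10⁻²) = ln(0.000108205)/ln(0.0104012) ≈ 2.0000.
Then ‖e_7‖ ≈ ‖e_6‖·(‖e_6‖/‖e_5‖)^p = 1.543×10⁻⁸·(0.000108205)^2.0000 = 1.543×10⁻⁸·1.17083e-08 ≈ 1.807e-16.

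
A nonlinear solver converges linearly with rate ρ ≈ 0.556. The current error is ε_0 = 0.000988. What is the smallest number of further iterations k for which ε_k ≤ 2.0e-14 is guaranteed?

42

After k steps, ε_k ≈ 0.000988·0.556^k.
Need 0.556^k ≤ 2.0e-14/0.000988 = 2.02429e-11.
k ≥ ln(2.02429e-11)/ln(0.556) = -24.6232/-0.58699 = 41.948.
Smallest integer k = 42.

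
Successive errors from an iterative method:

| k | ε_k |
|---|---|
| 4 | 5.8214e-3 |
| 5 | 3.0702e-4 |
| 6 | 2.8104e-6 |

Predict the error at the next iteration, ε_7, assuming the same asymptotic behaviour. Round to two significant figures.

1.6e-9

First estimate the order: p ≈ ln(ε_6/ε_5) / ln(ε_5/ε_4) = ln(2.8104e-6/3.0702e-4)/ln(3.0702e-4/5.8214e-3) = ln(0.0091538)/ln(0.0527399) ≈ 1.5952.
Then ε_7 ≈ ε_6·(ε_6/ε_5)^p = 2.8104e-6·(0.0091538)^1.5952 = 2.8104e-6·0.000560204 ≈ 1.574e-09.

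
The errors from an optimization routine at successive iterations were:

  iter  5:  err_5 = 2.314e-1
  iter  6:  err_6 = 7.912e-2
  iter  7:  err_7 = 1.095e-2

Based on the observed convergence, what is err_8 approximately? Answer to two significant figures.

First estimate the order: p ≈ ln(err_7/err_6) / ln(err_6/err_5) = ln(1.095e-2/7.912e-2)/ln(7.912e-2/2.314e-1) = ln(0.138397)/ln(0.341919) ≈ 1.8428.
Then err_8 ≈ err_7·(err_7/err_6)^p = 1.095e-2·(0.138397)^1.8428 = 1.095e-2·0.0261378 ≈ 0.0002862.

2.9e-4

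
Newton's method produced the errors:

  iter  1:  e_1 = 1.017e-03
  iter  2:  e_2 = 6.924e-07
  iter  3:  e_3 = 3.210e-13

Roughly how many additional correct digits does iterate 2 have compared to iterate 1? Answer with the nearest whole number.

Digits gained ≈ log₁₀(e_1/e_2) = log₁₀(1.017e-03/6.924e-07) = log₁₀(1468.8) ≈ 3.167.

3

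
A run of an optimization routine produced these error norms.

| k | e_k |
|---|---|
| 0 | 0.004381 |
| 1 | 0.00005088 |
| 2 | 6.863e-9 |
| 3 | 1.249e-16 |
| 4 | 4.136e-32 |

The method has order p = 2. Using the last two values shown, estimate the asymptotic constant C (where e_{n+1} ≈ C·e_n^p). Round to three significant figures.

C ≈ e_4 / e_3^2
  = 4.136e-32 / (1.249e-16)^2
  = 4.136e-32 / 1.56e-32 ≈ 2.6513

2.65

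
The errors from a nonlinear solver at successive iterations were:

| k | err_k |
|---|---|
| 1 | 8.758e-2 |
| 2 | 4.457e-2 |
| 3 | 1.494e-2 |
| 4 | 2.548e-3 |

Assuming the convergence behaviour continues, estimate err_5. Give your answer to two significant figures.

1.5e-4

First estimate the order: p ≈ ln(err_4/err_3) / ln(err_3/err_2) = ln(2.548e-3/1.494e-2)/ln(1.494e-2/4.457e-2) = ln(0.170549)/ln(0.335203) ≈ 1.6182.
Then err_5 ≈ err_4·(err_4/err_3)^p = 2.548e-3·(0.170549)^1.6182 = 2.548e-3·0.057145 ≈ 0.0001456.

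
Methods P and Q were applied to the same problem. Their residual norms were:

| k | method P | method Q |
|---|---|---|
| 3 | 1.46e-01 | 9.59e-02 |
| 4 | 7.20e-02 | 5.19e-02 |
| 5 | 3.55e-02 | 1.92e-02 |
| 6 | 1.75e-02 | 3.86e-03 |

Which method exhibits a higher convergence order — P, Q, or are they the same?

Q

Method P: p ≈ ln(1.75e-02/3.55e-02)/ln(3.55e-02/7.20e-02) ≈ 1.00.
Method Q: p ≈ ln(3.86e-03/1.92e-02)/ln(1.92e-02/5.19e-02) ≈ 1.61.
Method Q has the higher order (≈1.6 vs ≈1.0).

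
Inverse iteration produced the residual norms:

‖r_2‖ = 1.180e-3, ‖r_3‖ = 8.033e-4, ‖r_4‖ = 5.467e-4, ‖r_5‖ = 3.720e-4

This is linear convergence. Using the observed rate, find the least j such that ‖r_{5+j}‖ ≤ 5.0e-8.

24

Rate ρ ≈ ‖r_5‖/‖r_4‖ = 3.720e-4/5.467e-4 = 0.6804.
After j more steps, ‖r_{5+j}‖ ≈ 3.720e-4·ρ^j; need ρ^j ≤ 5.0e-8/3.720e-4 = 0.000134409.
j ≥ ln(0.000134409)/ln(0.6804) = -8.9146/-0.38507 = 23.151.
So 24 more iterations are needed.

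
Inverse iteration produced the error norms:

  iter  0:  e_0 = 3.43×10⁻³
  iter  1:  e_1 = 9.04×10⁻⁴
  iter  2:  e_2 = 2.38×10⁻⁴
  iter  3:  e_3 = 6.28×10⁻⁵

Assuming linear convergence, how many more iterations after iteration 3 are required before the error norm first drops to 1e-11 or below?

12

Rate ρ ≈ e_3/e_2 = 6.28×10⁻⁵/2.38×10⁻⁴ = 0.2639.
After j more steps, e_{3+j} ≈ 6.28×10⁻⁵·ρ^j; need ρ^j ≤ 1e-11/6.28×10⁻⁵ = 1.59236e-07.
j ≥ ln(1.59236e-07)/ln(0.2639) = -15.6529/-1.33219 = 11.750.
So 12 more iterations are needed.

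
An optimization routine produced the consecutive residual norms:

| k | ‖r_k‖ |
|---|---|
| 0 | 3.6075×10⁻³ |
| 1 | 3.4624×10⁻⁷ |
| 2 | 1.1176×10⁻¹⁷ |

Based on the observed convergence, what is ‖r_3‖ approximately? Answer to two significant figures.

4.5e-45

First estimate the order: p ≈ ln(‖r_2‖/‖r_1‖) / ln(‖r_1‖/‖r_0‖) = ln(1.1176×10⁻¹⁷/3.4624×10⁻⁷)/ln(3.4624×10⁻⁷/3.6075×10⁻³) = ln(3.22782e-11)/ln(9.59778e-05) ≈ 2.6111.
Then ‖r_3‖ ≈ ‖r_2‖·(‖r_2‖/‖r_1‖)^p = 1.1176×10⁻¹⁷·(3.22782e-11)^2.6111 = 1.1176×10⁻¹⁷·4.04309e-28 ≈ 4.519e-45.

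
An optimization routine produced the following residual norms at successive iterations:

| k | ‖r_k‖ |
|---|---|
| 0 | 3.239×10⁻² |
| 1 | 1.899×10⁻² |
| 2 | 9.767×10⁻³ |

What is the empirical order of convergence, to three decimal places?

1.245

p ≈ ln(‖r_2‖/‖r_1‖) / ln(‖r_1‖/‖r_0‖)
  = ln(9.767×10⁻³/1.899×10⁻²) / ln(1.899×10⁻²/3.239×10⁻²)
  = ln(0.514323) / ln(0.586292)
  = -0.664904 / -0.533937 ≈ 1.245285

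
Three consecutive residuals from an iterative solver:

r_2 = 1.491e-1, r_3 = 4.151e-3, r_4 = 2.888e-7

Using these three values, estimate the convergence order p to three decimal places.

p ≈ ln(r_4/r_3) / ln(r_3/r_2)
  = ln(2.888e-7/4.151e-3) / ln(4.151e-3/1.491e-1)
  = ln(6.95736e-05) / ln(0.0278404)
  = -9.573125 / -3.581267 ≈ 2.673111

2.673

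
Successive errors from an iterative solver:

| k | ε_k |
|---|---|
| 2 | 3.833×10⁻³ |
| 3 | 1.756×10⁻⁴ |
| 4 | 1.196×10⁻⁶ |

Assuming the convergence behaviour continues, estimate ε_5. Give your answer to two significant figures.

3.7e-10

First estimate the order: p ≈ ln(ε_4/ε_3) / ln(ε_3/ε_2) = ln(1.196×10⁻⁶/1.756×10⁻⁴)/ln(1.756×10⁻⁴/3.833×10⁻³) = ln(0.00681093)/ln(0.0458127) ≈ 1.6182.
Then ε_5 ≈ ε_4·(ε_4/ε_3)^p = 1.196×10⁻⁶·(0.00681093)^1.6182 = 1.196×10⁻⁶·0.00031167 ≈ 3.728e-10.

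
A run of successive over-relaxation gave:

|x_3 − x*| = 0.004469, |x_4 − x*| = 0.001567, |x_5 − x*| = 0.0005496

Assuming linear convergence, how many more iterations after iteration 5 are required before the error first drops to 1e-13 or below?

22

Rate ρ ≈ |x_5 − x*|/|x_4 − x*| = 0.0005496/0.001567 = 0.3507.
After j more steps, |x_{5+j} − x*| ≈ 0.0005496·ρ^j; need ρ^j ≤ 1e-13/0.0005496 = 1.81951e-10.
j ≥ ln(1.81951e-10)/ln(0.3507) = -22.4273/-1.04782 = 21.404.
So 22 more iterations are needed.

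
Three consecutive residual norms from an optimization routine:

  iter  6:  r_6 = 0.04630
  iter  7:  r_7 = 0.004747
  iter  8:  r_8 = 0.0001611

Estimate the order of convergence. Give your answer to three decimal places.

1.485

p ≈ ln(r_8/r_7) / ln(r_7/r_6)
  = ln(0.0001611/0.004747) / ln(0.004747/0.04630)
  = ln(0.0339372) / ln(0.102527)
  = -3.383244 / -2.277629 ≈ 1.485424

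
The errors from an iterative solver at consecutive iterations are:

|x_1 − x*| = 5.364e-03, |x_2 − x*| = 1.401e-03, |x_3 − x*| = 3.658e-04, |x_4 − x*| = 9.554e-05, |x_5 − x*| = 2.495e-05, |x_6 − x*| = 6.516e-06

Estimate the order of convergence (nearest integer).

1

Consecutive ratios: |x_6 − x*|/|x_5 − x*| = 6.516e-06/2.495e-05 = 0.261162, |x_5 − x*|/|x_4 − x*| = 2.495e-05/9.554e-05 = 0.261147.
p ≈ ln(0.261162)/ln(0.261147) = -1.3426/-1.3427 ≈ 1.00.
So the convergence is linear (order 1).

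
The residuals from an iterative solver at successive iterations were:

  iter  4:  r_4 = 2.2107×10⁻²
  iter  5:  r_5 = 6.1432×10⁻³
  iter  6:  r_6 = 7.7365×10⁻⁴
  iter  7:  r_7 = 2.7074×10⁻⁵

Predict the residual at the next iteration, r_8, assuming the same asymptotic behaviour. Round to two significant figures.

First estimate the order: p ≈ ln(r_7/r_6) / ln(r_6/r_5) = ln(2.7074×10⁻⁵/7.7365×10⁻⁴)/ln(7.7365×10⁻⁴/6.1432×10⁻³) = ln(0.0349952)/ln(0.125936) ≈ 1.6180.
Then r_8 ≈ r_7·(r_7/r_6)^p = 2.7074×10⁻⁵·(0.0349952)^1.6180 = 2.7074×10⁻⁵·0.00440764 ≈ 1.193e-07.

1.2e-7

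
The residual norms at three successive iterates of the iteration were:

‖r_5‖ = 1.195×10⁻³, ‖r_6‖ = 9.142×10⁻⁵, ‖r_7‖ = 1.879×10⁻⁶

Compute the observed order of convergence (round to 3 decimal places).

1.511

p ≈ ln(‖r_7‖/‖r_6‖) / ln(‖r_6‖/‖r_5‖)
  = ln(1.879×10⁻⁶/9.142×10⁻⁵) / ln(9.142×10⁻⁵/1.195×10⁻³)
  = ln(0.0205535) / ln(0.0765021)
  = -3.884724 / -2.570437 ≈ 1.511309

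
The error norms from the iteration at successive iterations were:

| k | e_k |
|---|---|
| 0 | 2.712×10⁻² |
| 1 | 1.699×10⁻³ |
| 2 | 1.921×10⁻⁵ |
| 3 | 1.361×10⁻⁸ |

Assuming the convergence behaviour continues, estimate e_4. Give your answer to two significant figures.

First estimate the order: p ≈ ln(e_3/e_2) / ln(e_2/e_1) = ln(1.361×10⁻⁸/1.921×10⁻⁵)/ln(1.921×10⁻⁵/1.699×10⁻³) = ln(0.000708485)/ln(0.0113067) ≈ 1.6180.
Then e_4 ≈ e_3·(e_3/e_2)^p = 1.361×10⁻⁸·(0.000708485)^1.6180 = 1.361×10⁻⁸·8.01374e-06 ≈ 1.091e-13.

1.1e-13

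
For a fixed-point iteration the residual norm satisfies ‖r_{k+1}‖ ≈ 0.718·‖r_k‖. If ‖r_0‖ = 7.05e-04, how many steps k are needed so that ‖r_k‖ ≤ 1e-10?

After k steps, ‖r_k‖ ≈ 7.05e-04·0.718^k.
Need 0.718^k ≤ 1e-10/7.05e-04 = 1.41844e-07.
k ≥ ln(1.41844e-07)/ln(0.718) = -15.7685/-0.33129 = 47.597.
Smallest integer k = 48.

48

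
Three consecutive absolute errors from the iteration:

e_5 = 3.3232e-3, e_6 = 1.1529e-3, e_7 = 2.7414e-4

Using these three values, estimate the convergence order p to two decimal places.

1.36

p ≈ ln(e_7/e_6) / ln(e_6/e_5)
  = ln(2.7414e-4/1.1529e-3) / ln(1.1529e-3/3.3232e-3)
  = ln(0.237783) / ln(0.346925)
  = -1.43640 / -1.05865 ≈ 1.35682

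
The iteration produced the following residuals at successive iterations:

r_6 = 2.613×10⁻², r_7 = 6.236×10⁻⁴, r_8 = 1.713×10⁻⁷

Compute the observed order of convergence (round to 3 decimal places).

2.195

p ≈ ln(r_8/r_7) / ln(r_7/r_6)
  = ln(1.713×10⁻⁷/6.236×10⁻⁴) / ln(6.236×10⁻⁴/2.613×10⁻²)
  = ln(0.000274695) / ln(0.0238653)
  = -8.199849 / -3.735330 ≈ 2.195214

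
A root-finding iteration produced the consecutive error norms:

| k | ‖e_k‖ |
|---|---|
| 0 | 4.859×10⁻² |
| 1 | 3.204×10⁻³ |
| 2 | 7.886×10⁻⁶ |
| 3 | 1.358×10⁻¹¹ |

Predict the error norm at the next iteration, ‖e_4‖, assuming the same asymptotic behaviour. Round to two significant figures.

First estimate the order: p ≈ ln(‖e_3‖/‖e_2‖) / ln(‖e_2‖/‖e_1‖) = ln(1.358×10⁻¹¹/7.886×10⁻⁶)/ln(7.886×10⁻⁶/3.204×10⁻³) = ln(1.72204e-06)/ln(0.0024613) ≈ 2.2094.
Then ‖e_4‖ ≈ ‖e_3‖·(‖e_3‖/‖e_2‖)^p = 1.358×10⁻¹¹·(1.72204e-06)^2.2094 = 1.358×10⁻¹¹·1.84125e-13 ≈ 2.5e-24.

2.5e-24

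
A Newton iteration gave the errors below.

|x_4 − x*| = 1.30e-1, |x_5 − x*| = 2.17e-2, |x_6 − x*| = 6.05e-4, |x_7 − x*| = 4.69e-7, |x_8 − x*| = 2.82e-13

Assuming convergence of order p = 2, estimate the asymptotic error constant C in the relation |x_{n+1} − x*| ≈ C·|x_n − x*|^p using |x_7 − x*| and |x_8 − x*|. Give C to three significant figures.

C ≈ |x_8 − x*| / |x_7 − x*|^2
  = 2.82e-13 / (4.69e-7)^2
  = 2.82e-13 / 2.19961e-13 ≈ 1.282

1.28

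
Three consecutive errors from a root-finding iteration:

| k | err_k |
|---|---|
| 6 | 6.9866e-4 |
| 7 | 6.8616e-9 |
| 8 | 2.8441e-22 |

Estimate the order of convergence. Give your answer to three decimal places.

p ≈ ln(err_8/err_7) / ln(err_7/err_6)
  = ln(2.8441e-22/6.8616e-9) / ln(6.8616e-9/6.9866e-4)
  = ln(4.14495e-14) / ln(9.82109e-06)
  = -30.814301 / -11.530978 ≈ 2.672306

2.672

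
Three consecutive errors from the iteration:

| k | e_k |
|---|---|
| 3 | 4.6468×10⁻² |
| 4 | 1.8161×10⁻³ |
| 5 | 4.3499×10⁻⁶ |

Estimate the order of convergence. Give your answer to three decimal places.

1.861

p ≈ ln(e_5/e_4) / ln(e_4/e_3)
  = ln(4.3499×10⁻⁶/1.8161×10⁻³) / ln(1.8161×10⁻³/4.6468×10⁻²)
  = ln(0.00239519) / ln(0.0390828)
  = -6.034293 / -3.242073 ≈ 1.861245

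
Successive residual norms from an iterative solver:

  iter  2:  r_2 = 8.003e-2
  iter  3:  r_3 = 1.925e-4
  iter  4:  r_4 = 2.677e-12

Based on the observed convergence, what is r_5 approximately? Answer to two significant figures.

7.2e-36

First estimate the order: p ≈ ln(r_4/r_3) / ln(r_3/r_2) = ln(2.677e-12/1.925e-4)/ln(1.925e-4/8.003e-2) = ln(1.39065e-08)/ln(0.00240535) ≈ 3.0001.
Then r_5 ≈ r_4·(r_4/r_3)^p = 2.677e-12·(1.39065e-08)^3.0001 = 2.677e-12·2.68453e-24 ≈ 7.186e-36.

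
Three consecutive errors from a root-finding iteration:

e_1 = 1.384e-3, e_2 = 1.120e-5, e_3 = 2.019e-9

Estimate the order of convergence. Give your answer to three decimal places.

1.790

p ≈ ln(e_3/e_2) / ln(e_2/e_1)
  = ln(2.019e-9/1.120e-5) / ln(1.120e-5/1.384e-3)
  = ln(0.000180268) / ln(0.00809249)
  = -8.621066 / -4.816819 ≈ 1.789784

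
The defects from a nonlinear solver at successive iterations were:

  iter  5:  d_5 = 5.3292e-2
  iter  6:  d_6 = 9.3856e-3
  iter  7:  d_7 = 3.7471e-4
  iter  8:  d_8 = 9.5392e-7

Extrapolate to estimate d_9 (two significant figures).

First estimate the order: p ≈ ln(d_8/d_7) / ln(d_7/d_6) = ln(9.5392e-7/3.7471e-4)/ln(3.7471e-4/9.3856e-3) = ln(0.00254576)/ln(0.0399239) ≈ 1.8546.
Then d_9 ≈ d_8·(d_8/d_7)^p = 9.5392e-7·(0.00254576)^1.8546 = 9.5392e-7·1.54465e-05 ≈ 1.473e-11.

1.5e-11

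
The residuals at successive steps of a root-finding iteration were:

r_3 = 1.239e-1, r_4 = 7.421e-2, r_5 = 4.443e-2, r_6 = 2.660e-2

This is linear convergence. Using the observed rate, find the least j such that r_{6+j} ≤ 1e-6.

20

Rate ρ ≈ r_6/r_5 = 2.660e-2/4.443e-2 = 0.5987.
After j more steps, r_{6+j} ≈ 2.660e-2·ρ^j; need ρ^j ≤ 1e-6/2.660e-2 = 3.7594e-05.
j ≥ ln(3.7594e-05)/ln(0.5987) = -10.1887/-0.51299 = 19.861.
So 20 more iterations are needed.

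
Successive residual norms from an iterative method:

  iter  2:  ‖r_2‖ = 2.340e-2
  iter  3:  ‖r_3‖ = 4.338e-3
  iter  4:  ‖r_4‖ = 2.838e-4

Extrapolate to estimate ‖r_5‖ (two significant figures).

3.4e-6

First estimate the order: p ≈ ln(‖r_4‖/‖r_3‖) / ln(‖r_3‖/‖r_2‖) = ln(2.838e-4/4.338e-3)/ln(4.338e-3/2.340e-2) = ln(0.0654219)/ln(0.185385) ≈ 1.6180.
Then ‖r_5‖ ≈ ‖r_4‖·(‖r_4‖/‖r_3‖)^p = 2.838e-4·(0.0654219)^1.6180 = 2.838e-4·0.0121294 ≈ 3.442e-06.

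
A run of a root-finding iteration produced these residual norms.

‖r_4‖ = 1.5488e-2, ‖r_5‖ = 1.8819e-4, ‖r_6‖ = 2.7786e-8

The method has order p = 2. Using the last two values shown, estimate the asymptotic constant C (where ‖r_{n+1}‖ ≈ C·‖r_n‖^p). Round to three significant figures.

0.785

C ≈ ‖r_6‖ / ‖r_5‖^2
  = 2.7786e-8 / (1.8819e-4)^2
  = 2.7786e-8 / 3.54155e-08 ≈ 0.78457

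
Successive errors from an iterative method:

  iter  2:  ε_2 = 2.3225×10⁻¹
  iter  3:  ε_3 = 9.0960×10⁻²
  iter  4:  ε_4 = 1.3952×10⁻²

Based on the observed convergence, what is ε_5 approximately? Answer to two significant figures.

3.3e-4

First estimate the order: p ≈ ln(ε_4/ε_3) / ln(ε_3/ε_2) = ln(1.3952×10⁻²/9.0960×10⁻²)/ln(9.0960×10⁻²/2.3225×10⁻¹) = ln(0.153386)/ln(0.391647) ≈ 2.0000.
Then ε_5 ≈ ε_4·(ε_4/ε_3)^p = 1.3952×10⁻²·(0.153386)^2.0000 = 1.3952×10⁻²·0.0235273 ≈ 0.0003283.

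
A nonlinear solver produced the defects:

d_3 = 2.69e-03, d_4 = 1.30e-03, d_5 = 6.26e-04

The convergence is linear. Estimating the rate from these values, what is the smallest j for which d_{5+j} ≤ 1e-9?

19

Rate ρ ≈ d_5/d_4 = 6.26e-04/1.30e-03 = 0.4815.
After j more steps, d_{5+j} ≈ 6.26e-04·ρ^j; need ρ^j ≤ 1e-9/6.26e-04 = 1.59744e-06.
j ≥ ln(1.59744e-06)/ln(0.4815) = -13.3471/-0.73085 = 18.262.
So 19 more iterations are needed.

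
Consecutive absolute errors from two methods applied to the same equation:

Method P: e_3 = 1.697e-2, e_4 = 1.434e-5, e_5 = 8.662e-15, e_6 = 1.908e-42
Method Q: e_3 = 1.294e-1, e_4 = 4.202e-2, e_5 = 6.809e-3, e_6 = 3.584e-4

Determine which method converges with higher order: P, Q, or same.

P

Method P: p ≈ ln(1.908e-42/8.662e-15)/ln(8.662e-15/1.434e-5) ≈ 3.00.
Method Q: p ≈ ln(3.584e-4/6.809e-3)/ln(6.809e-3/4.202e-2) ≈ 1.62.
Method P has the higher order (≈3.0 vs ≈1.6).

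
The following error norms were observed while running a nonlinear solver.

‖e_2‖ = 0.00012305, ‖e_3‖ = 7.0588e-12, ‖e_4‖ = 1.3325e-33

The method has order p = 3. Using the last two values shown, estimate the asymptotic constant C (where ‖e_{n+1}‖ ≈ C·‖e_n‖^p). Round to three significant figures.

C ≈ ‖e_4‖ / ‖e_3‖^3
  = 1.3325e-33 / (7.0588e-12)^3
  = 1.3325e-33 / 3.51716e-34 ≈ 3.7886

3.79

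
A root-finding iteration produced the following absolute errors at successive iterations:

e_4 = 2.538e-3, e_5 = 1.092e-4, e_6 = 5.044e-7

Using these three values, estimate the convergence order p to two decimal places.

p ≈ ln(e_6/e_5) / ln(e_5/e_4)
  = ln(5.044e-7/1.092e-4) / ln(1.092e-4/2.538e-3)
  = ln(0.00461905) / ln(0.043026)
  = -5.37757 / -3.14595 ≈ 1.70936

1.71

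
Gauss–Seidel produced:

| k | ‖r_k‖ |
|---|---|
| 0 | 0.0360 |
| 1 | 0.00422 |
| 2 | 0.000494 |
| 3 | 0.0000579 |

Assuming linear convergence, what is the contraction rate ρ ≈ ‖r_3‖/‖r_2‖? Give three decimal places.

0.117

ρ ≈ ‖r_3‖/‖r_2‖ = 0.0000579/0.000494 = 0.11721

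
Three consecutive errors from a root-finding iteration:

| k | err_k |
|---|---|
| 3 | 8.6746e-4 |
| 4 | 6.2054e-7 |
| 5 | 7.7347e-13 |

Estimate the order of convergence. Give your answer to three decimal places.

p ≈ ln(err_5/err_4) / ln(err_4/err_3)
  = ln(7.7347e-13/6.2054e-7) / ln(6.2054e-7/8.6746e-4)
  = ln(1.24645e-06) / ln(0.000715353)
  = -13.595211 / -7.242734 ≈ 1.877083

1.877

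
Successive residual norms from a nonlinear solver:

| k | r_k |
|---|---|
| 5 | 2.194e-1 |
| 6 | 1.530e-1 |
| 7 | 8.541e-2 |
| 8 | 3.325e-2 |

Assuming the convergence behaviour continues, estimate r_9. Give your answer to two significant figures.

First estimate the order: p ≈ ln(r_8/r_7) / ln(r_7/r_6) = ln(3.325e-2/8.541e-2)/ln(8.541e-2/1.530e-1) = ln(0.389299)/ln(0.558235) ≈ 1.6183.
Then r_9 ≈ r_8·(r_8/r_7)^p = 3.325e-2·(0.389299)^1.6183 = 3.325e-2·0.217248 ≈ 0.007223.

7.2e-3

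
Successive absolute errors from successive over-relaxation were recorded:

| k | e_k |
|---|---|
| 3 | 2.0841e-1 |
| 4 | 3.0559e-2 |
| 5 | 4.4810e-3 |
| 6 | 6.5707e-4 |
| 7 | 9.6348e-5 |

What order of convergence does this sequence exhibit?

1

Consecutive ratios: e_7/e_6 = 9.6348e-5/6.5707e-4 = 0.146633, e_6/e_5 = 6.5707e-4/4.4810e-3 = 0.146635.
p ≈ ln(0.146633)/ln(0.146635) = -1.9198/-1.9198 ≈ 1.00.
So the convergence is linear (order 1).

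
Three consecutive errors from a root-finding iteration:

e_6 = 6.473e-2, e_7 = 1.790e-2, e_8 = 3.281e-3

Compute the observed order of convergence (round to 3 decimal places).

1.320

p ≈ ln(e_8/e_7) / ln(e_7/e_6)
  = ln(3.281e-3/1.790e-2) / ln(1.790e-2/6.473e-2)
  = ln(0.183296) / ln(0.276533)
  = -1.696653 / -1.285425 ≈ 1.319916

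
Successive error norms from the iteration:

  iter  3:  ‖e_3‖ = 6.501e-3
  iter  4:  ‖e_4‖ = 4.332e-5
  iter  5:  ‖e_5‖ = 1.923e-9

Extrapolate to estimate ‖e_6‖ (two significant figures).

3.8e-18

First estimate the order: p ≈ ln(‖e_5‖/‖e_4‖) / ln(‖e_4‖/‖e_3‖) = ln(1.923e-9/4.332e-5)/ln(4.332e-5/6.501e-3) = ln(4.43906e-05)/ln(0.00666359) ≈ 2.0001.
Then ‖e_6‖ ≈ ‖e_5‖·(‖e_5‖/‖e_4‖)^p = 1.923e-9·(4.43906e-05)^2.0001 = 1.923e-9·1.96855e-09 ≈ 3.786e-18.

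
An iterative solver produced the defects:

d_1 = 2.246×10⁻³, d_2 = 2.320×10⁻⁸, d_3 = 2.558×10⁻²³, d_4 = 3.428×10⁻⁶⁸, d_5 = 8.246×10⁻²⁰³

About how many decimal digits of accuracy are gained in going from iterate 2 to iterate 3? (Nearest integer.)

Digits gained ≈ log₁₀(d_2/d_3) = log₁₀(2.320×10⁻⁸/2.558×10⁻²³) = log₁₀(9.06959e+14) ≈ 14.958.

15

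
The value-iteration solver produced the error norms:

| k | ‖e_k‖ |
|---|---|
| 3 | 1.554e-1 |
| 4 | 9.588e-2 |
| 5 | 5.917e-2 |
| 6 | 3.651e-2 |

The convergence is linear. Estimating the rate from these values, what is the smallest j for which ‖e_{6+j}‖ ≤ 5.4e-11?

Rate ρ ≈ ‖e_6‖/‖e_5‖ = 3.651e-2/5.917e-2 = 0.6170.
After j more steps, ‖e_{6+j}‖ ≈ 3.651e-2·ρ^j; need ρ^j ≤ 5.4e-11/3.651e-2 = 1.47905e-09.
j ≥ ln(1.47905e-09)/ln(0.6170) = -20.3319/-0.48289 = 42.105.
So 43 more iterations are needed.

43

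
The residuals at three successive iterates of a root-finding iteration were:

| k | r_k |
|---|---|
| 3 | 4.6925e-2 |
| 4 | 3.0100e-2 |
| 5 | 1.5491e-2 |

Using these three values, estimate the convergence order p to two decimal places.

1.50

p ≈ ln(r_5/r_4) / ln(r_4/r_3)
  = ln(1.5491e-2/3.0100e-2) / ln(3.0100e-2/4.6925e-2)
  = ln(0.514651) / ln(0.641449)
  = -0.66427 / -0.44403 ≈ 1.49600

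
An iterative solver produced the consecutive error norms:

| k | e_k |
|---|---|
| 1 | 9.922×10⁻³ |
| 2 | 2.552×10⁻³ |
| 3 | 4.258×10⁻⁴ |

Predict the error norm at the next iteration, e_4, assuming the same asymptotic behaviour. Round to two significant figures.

First estimate the order: p ≈ ln(e_3/e_2) / ln(e_2/e_1) = ln(4.258×10⁻⁴/2.552×10⁻³)/ln(2.552×10⁻³/9.922×10⁻³) = ln(0.16685)/ln(0.257206) ≈ 1.3187.
Then e_4 ≈ e_3·(e_3/e_2)^p = 4.258×10⁻⁴·(0.16685)^1.3187 = 4.258×10⁻⁴·0.0942935 ≈ 4.015e-05.

4.0e-5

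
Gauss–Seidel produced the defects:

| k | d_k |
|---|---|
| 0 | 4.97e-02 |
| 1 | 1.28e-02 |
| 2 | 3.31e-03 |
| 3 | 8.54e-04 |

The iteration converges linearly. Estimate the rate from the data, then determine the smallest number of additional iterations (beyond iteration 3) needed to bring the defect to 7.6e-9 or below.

9

Rate ρ ≈ d_3/d_2 = 8.54e-04/3.31e-03 = 0.2580.
After j more steps, d_{3+j} ≈ 8.54e-04·ρ^j; need ρ^j ≤ 7.6e-9/8.54e-04 = 8.8993e-06.
j ≥ ln(8.8993e-06)/ln(0.2580) = -11.6295/-1.35480 = 8.584.
So 9 more iterations are needed.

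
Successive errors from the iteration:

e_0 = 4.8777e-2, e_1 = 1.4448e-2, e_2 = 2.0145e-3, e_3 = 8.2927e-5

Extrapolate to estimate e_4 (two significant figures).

First estimate the order: p ≈ ln(e_3/e_2) / ln(e_2/e_1) = ln(8.2927e-5/2.0145e-3)/ln(2.0145e-3/1.4448e-2) = ln(0.0411651)/ln(0.139431) ≈ 1.6192.
Then e_4 ≈ e_3·(e_3/e_2)^p = 8.2927e-5·(0.0411651)^1.6192 = 8.2927e-5·0.00571013 ≈ 4.735e-07.

4.7e-7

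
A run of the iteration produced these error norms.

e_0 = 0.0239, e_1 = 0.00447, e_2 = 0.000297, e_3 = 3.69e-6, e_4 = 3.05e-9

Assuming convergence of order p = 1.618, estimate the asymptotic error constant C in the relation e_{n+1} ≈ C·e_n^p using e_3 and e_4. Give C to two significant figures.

C ≈ e_4 / e_3^1.618
  = 3.05e-9 / (3.69e-6)^1.618
  = 3.05e-9 / 1.61975e-09 ≈ 1.883

1.9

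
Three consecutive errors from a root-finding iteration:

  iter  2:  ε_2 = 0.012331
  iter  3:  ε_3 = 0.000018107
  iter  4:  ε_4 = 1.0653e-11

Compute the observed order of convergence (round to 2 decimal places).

2.20

p ≈ ln(ε_4/ε_3) / ln(ε_3/ε_2)
  = ln(1.0653e-11/0.000018107) / ln(0.000018107/0.012331)
  = ln(5.88336e-07) / ln(0.00146841)
  = -14.34597 / -6.52358 ≈ 2.19909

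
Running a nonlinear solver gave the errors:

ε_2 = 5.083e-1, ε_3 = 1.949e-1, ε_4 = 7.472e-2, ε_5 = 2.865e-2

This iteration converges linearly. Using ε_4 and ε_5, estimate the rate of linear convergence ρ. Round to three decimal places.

0.383

ρ ≈ ε_5/ε_4 = 2.865e-2/7.472e-2 = 0.38343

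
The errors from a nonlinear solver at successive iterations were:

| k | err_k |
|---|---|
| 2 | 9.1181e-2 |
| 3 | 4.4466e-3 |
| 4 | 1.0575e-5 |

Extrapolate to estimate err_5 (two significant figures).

6.0e-11

First estimate the order: p ≈ ln(err_4/err_3) / ln(err_3/err_2) = ln(1.0575e-5/4.4466e-3)/ln(4.4466e-3/9.1181e-2) = ln(0.00237822)/ln(0.0487667) ≈ 2.0000.
Then err_5 ≈ err_4·(err_4/err_3)^p = 1.0575e-5·(0.00237822)^2.0000 = 1.0575e-5·5.65593e-06 ≈ 5.981e-11.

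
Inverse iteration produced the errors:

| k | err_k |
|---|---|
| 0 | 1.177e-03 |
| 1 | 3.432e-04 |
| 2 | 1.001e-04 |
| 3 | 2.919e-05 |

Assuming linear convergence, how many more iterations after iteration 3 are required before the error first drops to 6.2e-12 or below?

Rate ρ ≈ err_3/err_2 = 2.919e-05/1.001e-04 = 0.2916.
After j more steps, err_{3+j} ≈ 2.919e-05·ρ^j; need ρ^j ≤ 6.2e-12/2.919e-05 = 2.12402e-07.
j ≥ ln(2.12402e-07)/ln(0.2916) = -15.3648/-1.23237 = 12.468.
So 13 more iterations are needed.

13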